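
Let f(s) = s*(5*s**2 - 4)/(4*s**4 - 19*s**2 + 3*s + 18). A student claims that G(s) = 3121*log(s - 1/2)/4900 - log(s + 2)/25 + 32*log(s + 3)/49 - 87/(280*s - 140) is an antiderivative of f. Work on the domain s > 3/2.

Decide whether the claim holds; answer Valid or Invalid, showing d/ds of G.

Invalid: d/ds[G] - f = (-20*s**5 - 20*s**4 - 67*s**3 + 50*s**2 + 108*s + 9)/(16*s**7 + 32*s**6 - 120*s**5 - 128*s**4 + 305*s**3 + 54*s**2 - 189*s + 54), which is not 0.

d/ds[G] = (5*s**3 + 15*s**2 + 11*s + 1)/(4*s**4 + 16*s**3 + 5*s**2 - 19*s + 6)
d/ds[G] - f(s) = (-20*s**5 - 20*s**4 - 67*s**3 + 50*s**2 + 108*s + 9)/(16*s**7 + 32*s**6 - 120*s**5 - 128*s**4 + 305*s**3 + 54*s**2 - 189*s + 54) != 0.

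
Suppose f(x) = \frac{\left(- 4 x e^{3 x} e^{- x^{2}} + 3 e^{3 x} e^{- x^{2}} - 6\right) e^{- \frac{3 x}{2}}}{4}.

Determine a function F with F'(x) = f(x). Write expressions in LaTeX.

An antiderivative F(x) passes only if d/dx[F] lands on f(x) exactly.
Check: d/dx[\frac{\left(e^{3 x} e^{- x^{2}} + 2\right) e^{- \frac{3 x}{2}}}{2}] = \frac{\left(- 4 x e^{3 x} + 3 e^{3 x} - 6 e^{x^{2}}\right) e^{- \frac{3 x}{2}} e^{- x^{2}}}{4}, which equals f(x).

An antiderivative is F(x) = \frac{\left(e^{3 x} e^{- x^{2}} + 2\right) e^{- \frac{3 x}{2}}}{2}.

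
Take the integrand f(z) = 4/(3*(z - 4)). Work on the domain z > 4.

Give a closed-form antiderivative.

An antiderivative is F(z) = 4*log(z - 4)/3.

Check any antiderivative F(z) by computing F'(z) and comparing it with f(z).
Check: d/dz[4*log(z - 4)/3] = 4/(3*z - 12), which equals f(z).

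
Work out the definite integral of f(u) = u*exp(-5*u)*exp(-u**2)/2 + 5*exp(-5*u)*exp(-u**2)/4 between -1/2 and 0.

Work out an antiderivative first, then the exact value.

The substitution w = -u**2 - 5*u works: f is exactly (dF/dw)*(dw/du) for that inner function.
F(u) = -exp(-5*u)*exp(-u**2)/4 is an antiderivative of f.
Check: d/du[-exp(-5*u)*exp(-u**2)/4] = (2*u + 5)*exp(-5*u)*exp(-u**2)/4, which equals f(u).
F(0) = -1/4; F(-1/2) = -exp(9/4)/4.
Integral = F(0) - F(-1/2) = -1/4 + exp(9/4)/4.

Antiderivative: F(u) = -exp(-5*u)*exp(-u**2)/4; value = -1/4 + exp(9/4)/4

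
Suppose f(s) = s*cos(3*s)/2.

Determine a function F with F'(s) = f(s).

Any candidate F(s) must reproduce f(s) exactly when differentiated.
Check: d/ds[s*sin(3*s)/6 + cos(3*s)/18] = s*cos(3*s)/2 = f(s).

An antiderivative is F(s) = s*sin(3*s)/6 + cos(3*s)/18.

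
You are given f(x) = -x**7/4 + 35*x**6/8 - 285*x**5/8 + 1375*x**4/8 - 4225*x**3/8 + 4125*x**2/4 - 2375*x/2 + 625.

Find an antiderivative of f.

An antiderivative is F(x) = -x**8/32 + 5*x**7/8 - 95*x**6/16 + 275*x**5/8 - 4225*x**4/32 + 1375*x**3/4 - 2375*x**2/4 + 625*x.

f matches the chain-rule pattern g'(h)*h' with inner function h(x) = -x**2/2 + 5*x/2 - 5; substituting u = h(x) collapses the integral.
Check: d/dx[-x**8/32 + 5*x**7/8 - 95*x**6/16 + 275*x**5/8 - 4225*x**4/32 + 1375*x**3/4 - 2375*x**2/4 + 625*x] = -x**7/4 + 35*x**6/8 - 285*x**5/8 + 1375*x**4/8 - 4225*x**3/8 + 4125*x**2/4 - 2375*x/2 + 625 = f(x).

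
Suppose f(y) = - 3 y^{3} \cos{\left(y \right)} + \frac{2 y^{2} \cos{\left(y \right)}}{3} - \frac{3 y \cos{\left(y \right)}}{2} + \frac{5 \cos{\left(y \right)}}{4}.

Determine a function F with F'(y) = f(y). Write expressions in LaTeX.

An antiderivative is F(y) = - 3 y^{3} \sin{\left(y \right)} + \frac{2 y^{2} \sin{\left(y \right)}}{3} - 9 y^{2} \cos{\left(y \right)} + \frac{33 y \sin{\left(y \right)}}{2} + \frac{4 y \cos{\left(y \right)}}{3} - \frac{\sin{\left(y \right)}}{12} + \frac{33 \cos{\left(y \right)}}{2}.

The integrand splits into summands that can be handled one at a time.
Check: d/dy[- 3 y^{3} \sin{\left(y \right)} + \frac{2 y^{2} \sin{\left(y \right)}}{3} - 9 y^{2} \cos{\left(y \right)} + \frac{33 y \sin{\left(y \right)}}{2} + \frac{4 y \cos{\left(y \right)}}{3} - \frac{\sin{\left(y \right)}}{12} + \frac{33 \cos{\left(y \right)}}{2}] = - 3 y^{3} \cos{\left(y \right)} + \frac{2 y^{2} \cos{\left(y \right)}}{3} - \frac{3 y \cos{\left(y \right)}}{2} + \frac{5 \cos{\left(y \right)}}{4} = f(y).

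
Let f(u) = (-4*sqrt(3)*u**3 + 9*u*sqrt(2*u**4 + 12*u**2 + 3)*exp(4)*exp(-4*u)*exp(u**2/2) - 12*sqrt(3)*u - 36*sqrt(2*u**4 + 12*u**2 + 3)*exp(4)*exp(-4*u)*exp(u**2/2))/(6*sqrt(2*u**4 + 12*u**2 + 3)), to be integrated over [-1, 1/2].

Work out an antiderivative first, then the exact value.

Antiderivative: F(u) = -sqrt(2*u**4/3 + 4*u**2 + 1)/2 + 3*exp(u**2/2 - 4*u + 4)/2; value = -3*exp(17/2)/2 - 7*sqrt(6)/24 + sqrt(51)/6 + 3*exp(17/8)/2

A first test for any F(u): its u-derivative must equal f(u) identically.
F(u) = -sqrt(2*u**4/3 + 4*u**2 + 1)/2 + 3*exp(u**2/2 - 4*u + 4)/2 is an antiderivative of f.
Check: d/du[-sqrt(2*u**4/3 + 4*u**2 + 1)/2 + 3*exp(u**2/2 - 4*u + 4)/2] = (-4*sqrt(3)*u**3 + 9*u*sqrt(2*u**4 + 12*u**2 + 3)*exp(4)*exp(-4*u)*exp(u**2/2) - 12*sqrt(3)*u - 36*sqrt(2*u**4 + 12*u**2 + 3)*exp(4)*exp(-4*u)*exp(u**2/2))/(6*sqrt(2*u**4 + 12*u**2 + 3)) = f(u).
F(1/2) = -7*sqrt(6)/24 + 3*exp(17/8)/2; F(-1) = -sqrt(51)/6 + 3*exp(17/2)/2.
Integral = F(1/2) - F(-1) = -3*exp(17/2)/2 - 7*sqrt(6)/24 + sqrt(51)/6 + 3*exp(17/8)/2.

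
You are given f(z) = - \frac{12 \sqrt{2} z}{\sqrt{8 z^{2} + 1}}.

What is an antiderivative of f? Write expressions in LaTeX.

The substitution u = 4 z^{2} + \frac{1}{2} works: f is exactly (dF/du)*(du/dz) for that inner function.
Check: d/dz[- 3 \sqrt{4 z^{2} + \frac{1}{2}}] = - \frac{12 \sqrt{2} z}{\sqrt{8 z^{2} + 1}} = f(z).

An antiderivative is F(z) = - 3 \sqrt{4 z^{2} + \frac{1}{2}}.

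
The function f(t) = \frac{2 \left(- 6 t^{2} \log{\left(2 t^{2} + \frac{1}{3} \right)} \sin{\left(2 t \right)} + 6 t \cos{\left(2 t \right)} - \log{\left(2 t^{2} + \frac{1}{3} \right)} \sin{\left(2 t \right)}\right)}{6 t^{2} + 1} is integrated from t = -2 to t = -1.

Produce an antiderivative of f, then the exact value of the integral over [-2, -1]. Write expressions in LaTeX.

Antiderivative: F(t) = \log{\left(2 t^{2} + \frac{1}{3} \right)} \cos{\left(2 t \right)}; value = \log{\left(\frac{7}{3} \right)} \cos{\left(2 \right)} - \log{\left(\frac{25}{3} \right)} \cos{\left(4 \right)}

f has the shape u'v + uv' for u = \cos{\left(2 t \right)} and v = \log{\left(2 t^{2} + \frac{1}{3} \right)} — it is the derivative of the product u*v.
F(t) = \log{\left(2 t^{2} + \frac{1}{3} \right)} \cos{\left(2 t \right)} is an antiderivative of f.
Check: d/dt[\log{\left(2 t^{2} + \frac{1}{3} \right)} \cos{\left(2 t \right)}] = \frac{- 12 t^{2} \log{\left(2 t^{2} + \frac{1}{3} \right)} \sin{\left(2 t \right)} + 12 t \cos{\left(2 t \right)} - 2 \log{\left(2 t^{2} + \frac{1}{3} \right)} \sin{\left(2 t \right)}}{6 t^{2} + 1}, which equals f(t).
F(-1) = \log{\left(\frac{7}{3} \right)} \cos{\left(2 \right)}; F(-2) = \log{\left(\frac{25}{3} \right)} \cos{\left(4 \right)}.
Integral = F(-1) - F(-2) = \log{\left(\frac{7}{3} \right)} \cos{\left(2 \right)} - \log{\left(\frac{25}{3} \right)} \cos{\left(4 \right)}.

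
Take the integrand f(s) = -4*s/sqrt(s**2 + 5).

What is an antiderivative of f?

An antiderivative is F(s) = -4*sqrt(s**2 + 5).

f matches the chain-rule pattern g'(h)*h' with inner function h(s) = s**2 + 5; substituting u = h(s) collapses the integral.
Check: d/ds[-4*sqrt(s**2 + 5)] = -4*s/sqrt(s**2 + 5) = f(s).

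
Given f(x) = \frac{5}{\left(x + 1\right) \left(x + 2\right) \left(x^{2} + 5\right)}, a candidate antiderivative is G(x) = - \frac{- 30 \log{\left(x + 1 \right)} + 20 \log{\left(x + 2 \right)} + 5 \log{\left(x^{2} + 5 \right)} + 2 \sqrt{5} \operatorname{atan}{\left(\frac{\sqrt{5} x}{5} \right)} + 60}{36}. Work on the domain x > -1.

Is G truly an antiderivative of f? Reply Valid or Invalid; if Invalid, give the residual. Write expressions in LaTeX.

Valid - the claim checks out under differentiation.

d/dx[G] = \frac{5}{x^{4} + 3 x^{3} + 7 x^{2} + 15 x + 10}
This equals f(x) exactly, so the claim holds.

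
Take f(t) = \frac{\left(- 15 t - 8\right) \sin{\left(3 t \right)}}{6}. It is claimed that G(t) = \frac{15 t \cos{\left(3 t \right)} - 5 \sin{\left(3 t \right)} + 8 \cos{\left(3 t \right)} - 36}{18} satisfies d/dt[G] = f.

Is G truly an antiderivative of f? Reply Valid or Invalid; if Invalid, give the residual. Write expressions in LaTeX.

d/dt[G] = - \frac{5 t \sin{\left(3 t \right)}}{2} - \frac{4 \sin{\left(3 t \right)}}{3}
This equals f(t) exactly, so the claim holds.

Valid: G'(t) = f(t).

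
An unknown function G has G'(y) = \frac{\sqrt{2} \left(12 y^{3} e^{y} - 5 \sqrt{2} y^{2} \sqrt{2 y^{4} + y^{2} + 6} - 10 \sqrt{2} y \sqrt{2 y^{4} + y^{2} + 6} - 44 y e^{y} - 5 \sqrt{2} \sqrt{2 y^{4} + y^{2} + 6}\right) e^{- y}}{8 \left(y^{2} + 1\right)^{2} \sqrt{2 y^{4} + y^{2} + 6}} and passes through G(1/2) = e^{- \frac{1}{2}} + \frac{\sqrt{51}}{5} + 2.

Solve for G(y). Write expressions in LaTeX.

G(y) = \frac{\left(8 y^{2} e^{y} + 2 \sqrt{2} \sqrt{2 y^{4} + y^{2} + 6} e^{y} + 8 e^{y} + 5\right) e^{- y}}{4 \left(y^{2} + 1\right)}

Recognize the product-rule pattern: G'(y) = u'v + uv' with u = - \frac{1}{2 y^{2} + 2}, v = - 2 \sqrt{y^{4} + \frac{y^{2}}{2} + 3} - \frac{5 e^{- y}}{2}, so integration by parts undoes it.
A general antiderivative is - \frac{- 2 \sqrt{y^{4} + \frac{y^{2}}{2} + 3} - \frac{5 e^{- y}}{2}}{2 y^{2} + 2} + C.
The condition gives C = e^{- \frac{1}{2}} + \frac{\sqrt{51}}{5} + 2 - (e^{- \frac{1}{2}} + \frac{\sqrt{51}}{5}) = 2.
So G(y) = \frac{\left(8 y^{2} e^{y} + 2 \sqrt{2} \sqrt{2 y^{4} + y^{2} + 6} e^{y} + 8 e^{y} + 5\right) e^{- y}}{4 \left(y^{2} + 1\right)}.
Check: d/dy[\frac{\left(8 y^{2} e^{y} + 2 \sqrt{2} \sqrt{2 y^{4} + y^{2} + 6} e^{y} + 8 e^{y} + 5\right) e^{- y}}{4 \left(y^{2} + 1\right)}] = \frac{6 \sqrt{2} y^{3} e^{y} - 5 y^{2} \sqrt{2 y^{4} + y^{2} + 6} - 10 y \sqrt{2 y^{4} + y^{2} + 6} - 22 \sqrt{2} y e^{y} - 5 \sqrt{2 y^{4} + y^{2} + 6}}{4 y^{4} \sqrt{2 y^{4} + y^{2} + 6} e^{y} + 8 y^{2} \sqrt{2 y^{4} + y^{2} + 6} e^{y} + 4 \sqrt{2 y^{4} + y^{2} + 6} e^{y}}, which equals G'(y).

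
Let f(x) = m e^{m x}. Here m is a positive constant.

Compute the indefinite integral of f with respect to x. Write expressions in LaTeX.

Since d/dx undoes antidifferentiation here, F'(x) = f(x) is required of F(x).
Check: d/dx[e^{m x}] = m e^{m x} = f(x).

F(x) = e^{m x} + C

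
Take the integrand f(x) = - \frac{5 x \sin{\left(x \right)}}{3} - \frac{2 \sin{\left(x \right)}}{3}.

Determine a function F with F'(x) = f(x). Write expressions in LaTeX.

An antiderivative is F(x) = \frac{5 x \cos{\left(x \right)}}{3} - \frac{5 \sin{\left(x \right)}}{3} + \frac{2 \cos{\left(x \right)}}{3}.

The integrand splits into summands that can be handled one at a time.
Check: d/dx[\frac{5 x \cos{\left(x \right)}}{3} - \frac{5 \sin{\left(x \right)}}{3} + \frac{2 \cos{\left(x \right)}}{3}] = - \frac{5 x \sin{\left(x \right)}}{3} - \frac{2 \sin{\left(x \right)}}{3} = f(x).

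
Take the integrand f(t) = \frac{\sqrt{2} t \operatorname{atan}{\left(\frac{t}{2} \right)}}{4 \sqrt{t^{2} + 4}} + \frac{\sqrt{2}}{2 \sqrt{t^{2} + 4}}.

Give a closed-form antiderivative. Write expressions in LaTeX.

An antiderivative is F(t) = \frac{\sqrt{2} \sqrt{t^{2} + 4} \operatorname{atan}{\left(\frac{t}{2} \right)}}{4}.

Recognize the product-rule pattern: f = u'v + uv' with u = \frac{\sqrt{\frac{t^{2}}{2} + 2}}{2}, v = \operatorname{atan}{\left(\frac{t}{2} \right)}, so integration by parts undoes it.
Check: d/dt[\frac{\sqrt{2} \sqrt{t^{2} + 4} \operatorname{atan}{\left(\frac{t}{2} \right)}}{4}] = \frac{\sqrt{2} t \operatorname{atan}{\left(\frac{t}{2} \right)} + 2 \sqrt{2}}{4 \sqrt{t^{2} + 4}}, which equals f(t).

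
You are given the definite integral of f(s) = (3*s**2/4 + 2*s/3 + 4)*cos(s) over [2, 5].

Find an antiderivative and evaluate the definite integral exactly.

Recover f(s) by differentiating a candidate F(s); any mismatch rules it out.
F(s) = (9*s**2*sin(s) + 8*s*sin(s) + 18*s*cos(s) + 30*sin(s) + 8*cos(s))/12 is an antiderivative of f.
Check: d/ds[(9*s**2*sin(s) + 8*s*sin(s) + 18*s*cos(s) + 30*sin(s) + 8*cos(s))/12] = 3*s**2*cos(s)/4 + 2*s*cos(s)/3 + 4*cos(s), which equals f(s).
F(5) = 295*sin(5)/12 + 49*cos(5)/6; F(2) = 11*cos(2)/3 + 41*sin(2)/6.
Integral = F(5) - F(2) = 295*sin(5)/12 - 41*sin(2)/6 - 11*cos(2)/3 + 49*cos(5)/6.

Antiderivative: F(s) = (9*s**2*sin(s) + 8*s*sin(s) + 18*s*cos(s) + 30*sin(s) + 8*cos(s))/12; value = 295*sin(5)/12 - 41*sin(2)/6 - 11*cos(2)/3 + 49*cos(5)/6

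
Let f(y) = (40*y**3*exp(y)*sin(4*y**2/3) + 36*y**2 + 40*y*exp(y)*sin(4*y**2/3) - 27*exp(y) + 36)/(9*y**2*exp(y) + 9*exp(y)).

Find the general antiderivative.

F(y) = -5*cos(4*y**2/3)/3 - 3*atan(y) - 4*exp(-y) + C

Since d/dy undoes antidifferentiation here, F'(y) = f(y) is required of F(y).
Check: d/dy[-5*cos(4*y**2/3)/3 - 3*atan(y) - 4*exp(-y)] = (40*y**3*exp(y)*sin(4*y**2/3) + 36*y**2 + 40*y*exp(y)*sin(4*y**2/3) - 27*exp(y) + 36)/(9*y**2*exp(y) + 9*exp(y)) = f(y).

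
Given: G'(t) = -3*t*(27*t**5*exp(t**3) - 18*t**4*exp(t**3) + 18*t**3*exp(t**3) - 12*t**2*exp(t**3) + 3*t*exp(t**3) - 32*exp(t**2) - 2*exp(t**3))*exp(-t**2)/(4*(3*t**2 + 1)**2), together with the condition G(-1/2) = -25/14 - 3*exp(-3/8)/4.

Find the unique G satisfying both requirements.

G(t) = (6*t**2 - 9*t**2*exp(-t**2)*exp(t**3) - 14 - 3*exp(-t**2)*exp(t**3))/(12*t**2 + 4)

A candidate passes only if d/dt[G] lands on the given G'(t) exactly.
A general antiderivative is -3*exp(t**3 - t**2)/4 - 2/(3*t**2/2 + 1/2) + C.
The condition gives C = -25/14 - 3*exp(-3/8)/4 - (-16/7 - 3*exp(-3/8)/4) = 1/2.
So G(t) = (6*t**2 - 9*t**2*exp(-t**2)*exp(t**3) - 14 - 3*exp(-t**2)*exp(t**3))/(12*t**2 + 4).
Check: d/dt[(6*t**2 - 9*t**2*exp(-t**2)*exp(t**3) - 14 - 3*exp(-t**2)*exp(t**3))/(12*t**2 + 4)] = (-81*t**6*exp(t**3) + 54*t**5*exp(t**3) - 54*t**4*exp(t**3) + 36*t**3*exp(t**3) - 9*t**2*exp(t**3) + 96*t*exp(t**2) + 6*t*exp(t**3))/(36*t**4*exp(t**2) + 24*t**2*exp(t**2) + 4*exp(t**2)), which equals G'(t).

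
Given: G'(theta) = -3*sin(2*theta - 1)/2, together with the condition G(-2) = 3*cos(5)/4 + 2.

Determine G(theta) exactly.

G(theta) = 3*cos(2*theta - 1)/4 + 2

Any candidate G(theta) must reproduce the stated G'(theta) exactly.
A general antiderivative is 3*cos(2*theta - 1)/4 + C.
The condition gives C = 3*cos(5)/4 + 2 - (3*cos(5)/4) = 2.
So G(theta) = 3*cos(2*theta - 1)/4 + 2.
Check: d/dtheta[3*cos(2*theta - 1)/4 + 2] = -3*sin(2*theta - 1)/2 = G'(theta).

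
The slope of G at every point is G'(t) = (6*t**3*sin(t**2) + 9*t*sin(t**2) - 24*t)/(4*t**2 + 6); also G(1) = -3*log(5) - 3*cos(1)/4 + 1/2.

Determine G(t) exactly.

Differentiate the proposed G(t) back; it has to land on the given G'(t).
A general antiderivative is -3*log(2*t**2 + 3) - 3*cos(t**2)/4 + C.
The condition gives C = -3*log(5) - 3*cos(1)/4 + 1/2 - (-3*log(5) - 3*cos(1)/4) = 1/2.
So G(t) = -3*log(2*t**2 + 3) - 3*cos(t**2)/4 + 1/2.
Check: d/dt[-3*log(2*t**2 + 3) - 3*cos(t**2)/4 + 1/2] = (6*t**3*sin(t**2) + 9*t*sin(t**2) - 24*t)/(4*t**2 + 6) = G'(t).

G(t) = -3*log(2*t**2 + 3) - 3*cos(t**2)/4 + 1/2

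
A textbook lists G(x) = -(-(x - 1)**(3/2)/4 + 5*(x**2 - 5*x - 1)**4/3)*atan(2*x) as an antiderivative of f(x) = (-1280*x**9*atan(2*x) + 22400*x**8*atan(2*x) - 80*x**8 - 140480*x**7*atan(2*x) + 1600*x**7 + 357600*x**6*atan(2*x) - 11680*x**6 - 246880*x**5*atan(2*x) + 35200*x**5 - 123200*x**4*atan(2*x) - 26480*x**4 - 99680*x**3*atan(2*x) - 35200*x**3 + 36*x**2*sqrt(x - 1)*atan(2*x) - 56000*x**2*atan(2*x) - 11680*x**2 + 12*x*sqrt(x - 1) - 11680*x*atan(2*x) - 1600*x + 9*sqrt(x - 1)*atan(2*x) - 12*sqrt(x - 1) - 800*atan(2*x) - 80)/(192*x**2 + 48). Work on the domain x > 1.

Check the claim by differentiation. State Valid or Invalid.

d/dx[G] = (-1280*x**9*atan(2*x) + 22400*x**8*atan(2*x) - 80*x**8 - 140480*x**7*atan(2*x) + 1600*x**7 + 357600*x**6*atan(2*x) - 11680*x**6 - 246880*x**5*atan(2*x) + 35200*x**5 - 123200*x**4*atan(2*x) - 26480*x**4 - 99680*x**3*atan(2*x) - 35200*x**3 + 36*x**2*sqrt(x - 1)*atan(2*x) - 56000*x**2*atan(2*x) - 11680*x**2 + 12*x*sqrt(x - 1) - 11680*x*atan(2*x) - 1600*x + 9*sqrt(x - 1)*atan(2*x) - 12*sqrt(x - 1) - 800*atan(2*x) - 80)/(96*x**2 + 24)
d/dx[G] - f(x) = (-1280*x**9*atan(2*x) + 22400*x**8*atan(2*x) - 80*x**8 - 140480*x**7*atan(2*x) + 1600*x**7 + 357600*x**6*atan(2*x) - 11680*x**6 - 246880*x**5*atan(2*x) + 35200*x**5 - 123200*x**4*atan(2*x) - 26480*x**4 - 99680*x**3*atan(2*x) - 35200*x**3 + 36*x**2*sqrt(x - 1)*atan(2*x) - 56000*x**2*atan(2*x) - 11680*x**2 + 12*x*sqrt(x - 1) - 11680*x*atan(2*x) - 1600*x + 9*sqrt(x - 1)*atan(2*x) - 12*sqrt(x - 1) - 800*atan(2*x) - 80)/(192*x**2 + 48) != 0.

Invalid: d/dx[G] - f = (-1280*x**9*atan(2*x) + 22400*x**8*atan(2*x) - 80*x**8 - 140480*x**7*atan(2*x) + 1600*x**7 + 357600*x**6*atan(2*x) - 11680*x**6 - 246880*x**5*atan(2*x) + 35200*x**5 - 123200*x**4*atan(2*x) - 26480*x**4 - 99680*x**3*atan(2*x) - 35200*x**3 + 36*x**2*sqrt(x - 1)*atan(2*x) - 56000*x**2*atan(2*x) - 11680*x**2 + 12*x*sqrt(x - 1) - 11680*x*atan(2*x) - 1600*x + 9*sqrt(x - 1)*atan(2*x) - 12*sqrt(x - 1) - 800*atan(2*x) - 80)/(192*x**2 + 48), which is not 0.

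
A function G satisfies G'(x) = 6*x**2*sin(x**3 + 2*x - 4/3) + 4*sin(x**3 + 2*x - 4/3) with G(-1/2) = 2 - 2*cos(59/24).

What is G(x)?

G(x) = 2 - 2*cos(x**3 + 2*x - 4/3)

G'(x) matches the chain-rule pattern g'(h)*h' with inner function h(x) = x**3 + 2*x - 4/3; substituting u = h(x) collapses the integral.
A general antiderivative is -2*cos(x**3 + 2*x - 4/3) + C.
The condition gives C = 2 - 2*cos(59/24) - (-2*cos(59/24)) = 2.
So G(x) = 2 - 2*cos(x**3 + 2*x - 4/3).
Check: d/dx[2 - 2*cos(x**3 + 2*x - 4/3)] = 6*x**2*sin(x**3 + 2*x - 4/3) + 4*sin(x**3 + 2*x - 4/3) = G'(x).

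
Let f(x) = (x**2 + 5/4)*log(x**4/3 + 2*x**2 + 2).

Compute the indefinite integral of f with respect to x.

F(x) = (12*x**3*log(x**4/3 + 2*x**2 + 2) - 16*x**3 + 45*x*log(x**4/3 + 2*x**2 + 2) - 36*x - 6*sqrt(3)*sqrt(33 - 5*sqrt(3))*atan(13*x/(sqrt(3)*sqrt(33 - 5*sqrt(3)) + 4*sqrt(33 - 5*sqrt(3)))) - 6*sqrt(3)*sqrt(5*sqrt(3) + 33)*atan(13*x/(-4*sqrt(5*sqrt(3) + 33) + sqrt(3)*sqrt(5*sqrt(3) + 33))))/36 + C

Recover f(x) by differentiating a candidate F(x); any mismatch rules it out.
Check: d/dx[(12*x**3*log(x**4/3 + 2*x**2 + 2) - 16*x**3 + 45*x*log(x**4/3 + 2*x**2 + 2) - 36*x - 6*sqrt(3)*sqrt(33 - 5*sqrt(3))*atan(13*x/(sqrt(3)*sqrt(33 - 5*sqrt(3)) + 4*sqrt(33 - 5*sqrt(3)))) - 6*sqrt(3)*sqrt(5*sqrt(3) + 33)*atan(13*x/(-4*sqrt(5*sqrt(3) + 33) + sqrt(3)*sqrt(5*sqrt(3) + 33))))/36] = x**2*log(x**4/3 + 2*x**2 + 2) + 5*log(x**4/3 + 2*x**2 + 2)/4, which equals f(x).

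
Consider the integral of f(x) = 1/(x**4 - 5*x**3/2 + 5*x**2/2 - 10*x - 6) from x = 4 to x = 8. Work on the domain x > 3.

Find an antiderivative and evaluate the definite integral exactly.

The denominator factors as (x - 3)*(2*x + 1)*(x**2 + 4); partial fractions split f into directly integrable pieces: 2*(5*x - 11)/(221*(x**2 + 4)) - 16/(119*(2*x + 1)) + 2/(91*(x - 3)).
F(x) = 2*log(x - 3)/91 - 8*log(x + 1/2)/119 + 5*log(x**2 + 4)/221 - 11*atan(x/2)/221 is an antiderivative of f.
Check: d/dx[2*log(x - 3)/91 - 8*log(x + 1/2)/119 + 5*log(x**2 + 4)/221 - 11*atan(x/2)/221] = 2/(2*x**4 - 5*x**3 + 5*x**2 - 20*x - 12), which equals f(x).
F(8) = -8*log(17/2)/119 - 11*atan(4)/221 + 2*log(5)/91 + 5*log(68)/221; F(4) = -8*log(9/2)/119 - 11*atan(2)/221 + 5*log(20)/221.
Integral = F(8) - F(4) = -8*log(17/2)/119 - 5*log(20)/221 - 11*atan(4)/221 + 2*log(5)/91 + 11*atan(2)/221 + 5*log(68)/221 + 8*log(9/2)/119.

Antiderivative: F(x) = 2*log(x - 3)/91 - 8*log(x + 1/2)/119 + 5*log(x**2 + 4)/221 - 11*atan(x/2)/221; value = -8*log(17/2)/119 - 5*log(20)/221 - 11*atan(4)/221 + 2*log(5)/91 + 11*atan(2)/221 + 5*log(68)/221 + 8*log(9/2)/119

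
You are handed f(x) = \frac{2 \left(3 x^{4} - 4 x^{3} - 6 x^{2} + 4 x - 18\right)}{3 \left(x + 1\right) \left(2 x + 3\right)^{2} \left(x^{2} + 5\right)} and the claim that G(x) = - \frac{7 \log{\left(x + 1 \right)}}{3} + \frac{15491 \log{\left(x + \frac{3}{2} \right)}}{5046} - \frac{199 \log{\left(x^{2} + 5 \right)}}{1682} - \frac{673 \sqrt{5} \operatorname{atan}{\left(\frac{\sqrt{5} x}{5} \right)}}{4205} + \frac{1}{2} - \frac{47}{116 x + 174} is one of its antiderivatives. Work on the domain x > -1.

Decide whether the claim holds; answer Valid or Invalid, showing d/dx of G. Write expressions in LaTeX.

d/dx[G] = \frac{6 x^{4} - 8 x^{3} - 12 x^{2} + 8 x - 36}{12 x^{5} + 48 x^{4} + 123 x^{3} + 267 x^{2} + 315 x + 135}
This equals f(x) exactly, so the claim holds.

Valid. The derivative of G reproduces f.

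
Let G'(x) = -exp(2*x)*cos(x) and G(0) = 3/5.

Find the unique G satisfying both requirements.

For G(x) to be correct, d/dx[G] must agree with the stated G'(x) identically.
A general antiderivative is -exp(2*x)*sin(x)/5 - 2*exp(2*x)*cos(x)/5 + C.
The condition gives C = 3/5 - (-2/5) = 1.
So G(x) = (-exp(2*x)*sin(x) - 2*exp(2*x)*cos(x) + 5)/5.
Check: d/dx[(-exp(2*x)*sin(x) - 2*exp(2*x)*cos(x) + 5)/5] = -exp(2*x)*cos(x) = G'(x).

G(x) = (-exp(2*x)*sin(x) - 2*exp(2*x)*cos(x) + 5)/5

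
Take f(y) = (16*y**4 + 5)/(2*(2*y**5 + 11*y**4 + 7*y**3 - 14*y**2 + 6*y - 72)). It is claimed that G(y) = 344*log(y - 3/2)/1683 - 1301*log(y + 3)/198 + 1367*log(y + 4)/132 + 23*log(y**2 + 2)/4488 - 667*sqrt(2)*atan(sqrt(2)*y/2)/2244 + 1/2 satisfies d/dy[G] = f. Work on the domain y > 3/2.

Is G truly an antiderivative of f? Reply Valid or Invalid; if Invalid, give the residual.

d/dy[G] = (16*y**4 + 5)/(4*y**5 + 22*y**4 + 14*y**3 - 28*y**2 + 12*y - 144)
This equals f(y) exactly, so the claim holds.

Valid - differentiating G returns exactly f.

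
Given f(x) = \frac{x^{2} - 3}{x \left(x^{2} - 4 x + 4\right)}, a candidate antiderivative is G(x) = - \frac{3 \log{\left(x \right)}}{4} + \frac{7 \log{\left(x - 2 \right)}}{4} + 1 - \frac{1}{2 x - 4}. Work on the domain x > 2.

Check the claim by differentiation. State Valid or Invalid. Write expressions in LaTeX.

d/dx[G] = \frac{x^{2} - 3}{x^{3} - 4 x^{2} + 4 x}
This equals f(x) exactly, so the claim holds.

Valid - differentiating G returns exactly f.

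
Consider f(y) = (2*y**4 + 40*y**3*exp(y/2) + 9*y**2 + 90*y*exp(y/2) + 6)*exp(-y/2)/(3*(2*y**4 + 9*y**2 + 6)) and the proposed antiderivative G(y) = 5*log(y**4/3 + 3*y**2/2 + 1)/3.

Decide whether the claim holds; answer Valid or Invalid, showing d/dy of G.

Invalid: d/dy[G] - f = -exp(-y/2)/3, which is not 0.

d/dy[G] = (40*y**3 + 90*y)/(6*y**4 + 27*y**2 + 18)
d/dy[G] - f(y) = -exp(-y/2)/3 != 0.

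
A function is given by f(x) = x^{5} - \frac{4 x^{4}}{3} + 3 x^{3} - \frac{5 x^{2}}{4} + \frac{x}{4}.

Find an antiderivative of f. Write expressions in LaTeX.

An antiderivative is F(x) = \frac{x^{6}}{6} - \frac{4 x^{5}}{15} + \frac{3 x^{4}}{4} - \frac{5 x^{3}}{12} + \frac{x^{2}}{8}.

Integrate term by term and add the pieces.
Check: d/dx[\frac{x^{6}}{6} - \frac{4 x^{5}}{15} + \frac{3 x^{4}}{4} - \frac{5 x^{3}}{12} + \frac{x^{2}}{8}] = x^{5} - \frac{4 x^{4}}{3} + 3 x^{3} - \frac{5 x^{2}}{4} + \frac{x}{4} = f(x).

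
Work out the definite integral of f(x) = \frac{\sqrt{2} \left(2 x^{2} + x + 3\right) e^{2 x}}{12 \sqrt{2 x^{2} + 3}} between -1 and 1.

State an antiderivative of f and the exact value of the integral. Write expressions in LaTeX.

Recognize the product-rule pattern: f = u'v + uv' with u = \frac{\sqrt{x^{2} + \frac{3}{2}}}{12}, v = e^{2 x}, so integration by parts undoes it.
F(x) = \frac{\sqrt{2} \sqrt{2 x^{2} + 3} e^{2 x}}{24} is an antiderivative of f.
Check: d/dx[\frac{\sqrt{2} \sqrt{2 x^{2} + 3} e^{2 x}}{24}] = \frac{2 \sqrt{2} x^{2} e^{2 x} + \sqrt{2} x e^{2 x} + 3 \sqrt{2} e^{2 x}}{12 \sqrt{2 x^{2} + 3}}, which equals f(x).
F(1) = \frac{\sqrt{10} e^{2}}{24}; F(-1) = \frac{\sqrt{10}}{24 e^{2}}.
Integral = F(1) - F(-1) = - \frac{\sqrt{10}}{24 e^{2}} + \frac{\sqrt{10} e^{2}}{24}.

Antiderivative: F(x) = \frac{\sqrt{2} \sqrt{2 x^{2} + 3} e^{2 x}}{24}; value = - \frac{\sqrt{10}}{24 e^{2}} + \frac{\sqrt{10} e^{2}}{24}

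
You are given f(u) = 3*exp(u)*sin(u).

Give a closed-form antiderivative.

An antiderivative is F(u) = 3*(sin(u) - cos(u))*exp(u)/2.

A candidate is checked by its d/du: the result must match f(u).
Check: d/du[3*(sin(u) - cos(u))*exp(u)/2] = 3*exp(u)*sin(u) = f(u).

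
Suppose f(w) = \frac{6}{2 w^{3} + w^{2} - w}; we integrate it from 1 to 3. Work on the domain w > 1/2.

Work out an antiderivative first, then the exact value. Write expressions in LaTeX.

Antiderivative: F(w) = - 6 \log{\left(w \right)} + 4 \log{\left(w - \frac{1}{2} \right)} + 2 \log{\left(w + 1 \right)}; value = - 6 \log{\left(3 \right)} + 2 \log{\left(2 \right)} + 2 \log{\left(4 \right)} + 4 \log{\left(\frac{5}{2} \right)}

The denominator factors as w \left(w + 1\right) \left(2 w - 1\right); partial fractions split f into directly integrable pieces: \frac{8}{2 w - 1} + \frac{2}{w + 1} - \frac{6}{w}.
F(w) = - 6 \log{\left(w \right)} + 4 \log{\left(w - \frac{1}{2} \right)} + 2 \log{\left(w + 1 \right)} is an antiderivative of f.
Check: d/dw[- 6 \log{\left(w \right)} + 4 \log{\left(w - \frac{1}{2} \right)} + 2 \log{\left(w + 1 \right)}] = \frac{6}{2 w^{3} + w^{2} - w} = f(w).
F(3) = - 6 \log{\left(3 \right)} + 2 \log{\left(4 \right)} + 4 \log{\left(\frac{5}{2} \right)}; F(1) = - 2 \log{\left(2 \right)}.
Integral = F(3) - F(1) = - 6 \log{\left(3 \right)} + 2 \log{\left(2 \right)} + 2 \log{\left(4 \right)} + 4 \log{\left(\frac{5}{2} \right)}.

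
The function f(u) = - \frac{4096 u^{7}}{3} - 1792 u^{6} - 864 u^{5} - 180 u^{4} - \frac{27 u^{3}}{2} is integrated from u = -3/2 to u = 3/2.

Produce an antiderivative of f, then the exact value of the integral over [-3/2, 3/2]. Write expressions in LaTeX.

Antiderivative: F(u) = - \frac{512 u^{8}}{3} - 256 u^{7} - 144 u^{6} - 36 u^{5} - \frac{27 u^{4}}{8}; value = - \frac{37179}{4}

f matches the chain-rule pattern g'(h)*h' with inner function h(u) = 4 u^{2} + \frac{3 u}{2}; substituting w = h(u) collapses the integral.
F(u) = - \frac{512 u^{8}}{3} - 256 u^{7} - 144 u^{6} - 36 u^{5} - \frac{27 u^{4}}{8} is an antiderivative of f.
Check: d/du[- \frac{512 u^{8}}{3} - 256 u^{7} - 144 u^{6} - 36 u^{5} - \frac{27 u^{4}}{8}] = - \frac{4096 u^{7}}{3} - 1792 u^{6} - 864 u^{5} - 180 u^{4} - \frac{27 u^{3}}{2} = f(u).
F(3/2) = - \frac{1366875}{128}; F(-3/2) = - \frac{177147}{128}.
Integral = F(3/2) - F(-3/2) = - \frac{37179}{4}.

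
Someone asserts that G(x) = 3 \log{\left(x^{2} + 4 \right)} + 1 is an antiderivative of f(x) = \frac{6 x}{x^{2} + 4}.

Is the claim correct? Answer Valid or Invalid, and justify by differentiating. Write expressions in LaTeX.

d/dx[G] = \frac{6 x}{x^{2} + 4}
This equals f(x) exactly, so the claim holds.

Valid. The derivative of G reproduces f.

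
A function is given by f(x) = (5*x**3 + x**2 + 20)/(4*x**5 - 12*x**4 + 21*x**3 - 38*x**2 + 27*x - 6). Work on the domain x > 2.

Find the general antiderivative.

The denominator factors as (x - 2)*(2*x - 1)**2*(x**2 + 3); partial fractions split f into directly integrable pieces: -(459*x - 713)/(1183*(x**2 + 3)) - 1910/(1521*(2*x - 1)) - 167/(39*(2*x - 1)**2) + 64/(63*(x - 2)).
Check: d/dx[(43264*x*log(x - 2) - 26740*x*log(x - 1/2) - 8262*x*log(x**2 + 3) + 8556*sqrt(3)*x*atan(sqrt(3)*x/3) - 21632*log(x - 2) + 13370*log(x - 1/2) + 4131*log(x**2 + 3) - 4278*sqrt(3)*atan(sqrt(3)*x/3) + 45591)/(21294*(2*x - 1))] = (5*x**3 + x**2 + 20)/(4*x**5 - 12*x**4 + 21*x**3 - 38*x**2 + 27*x - 6) = f(x).

F(x) = (43264*x*log(x - 2) - 26740*x*log(x - 1/2) - 8262*x*log(x**2 + 3) + 8556*sqrt(3)*x*atan(sqrt(3)*x/3) - 21632*log(x - 2) + 13370*log(x - 1/2) + 4131*log(x**2 + 3) - 4278*sqrt(3)*atan(sqrt(3)*x/3) + 45591)/(21294*(2*x - 1)) + C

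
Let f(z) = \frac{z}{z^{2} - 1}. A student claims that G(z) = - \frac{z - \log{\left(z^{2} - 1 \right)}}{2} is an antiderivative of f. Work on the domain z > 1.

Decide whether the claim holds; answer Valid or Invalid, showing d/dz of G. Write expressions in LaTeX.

Invalid: d/dz[G] - f = - \frac{1}{2}, which is not 0.

d/dz[G] = \frac{- z^{2} + 2 z + 1}{2 z^{2} - 2}
d/dz[G] - f(z) = - \frac{1}{2} != 0.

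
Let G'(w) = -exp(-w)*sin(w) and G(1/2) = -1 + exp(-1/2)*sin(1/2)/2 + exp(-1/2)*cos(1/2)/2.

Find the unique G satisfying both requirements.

G(w) = -1 + exp(-w)*sin(w)/2 + exp(-w)*cos(w)/2

The proposed G(w) is checked by its d/dw: the result must match the given G'(w).
A general antiderivative is exp(-w)*sin(w)/2 + exp(-w)*cos(w)/2 + C.
The condition gives C = -1 + exp(-1/2)*sin(1/2)/2 + exp(-1/2)*cos(1/2)/2 - (exp(-1/2)*sin(1/2)/2 + exp(-1/2)*cos(1/2)/2) = -1.
So G(w) = -1 + exp(-w)*sin(w)/2 + exp(-w)*cos(w)/2.
Check: d/dw[-1 + exp(-w)*sin(w)/2 + exp(-w)*cos(w)/2] = -exp(-w)*sin(w) = G'(w).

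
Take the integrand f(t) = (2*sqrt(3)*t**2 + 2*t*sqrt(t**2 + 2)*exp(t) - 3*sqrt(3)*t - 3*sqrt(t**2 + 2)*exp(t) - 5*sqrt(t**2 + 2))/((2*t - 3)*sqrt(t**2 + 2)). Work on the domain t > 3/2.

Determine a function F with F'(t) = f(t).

A candidate is checked by its d/dt: the result must match f(t).
Check: d/dt[sqrt(3)*sqrt(t**2 + 2) + exp(t) - 5*log(t - 3/2)/2] = (2*sqrt(3)*t**2 + 2*t*sqrt(t**2 + 2)*exp(t) - 3*sqrt(3)*t - 3*sqrt(t**2 + 2)*exp(t) - 5*sqrt(t**2 + 2))/(2*t*sqrt(t**2 + 2) - 3*sqrt(t**2 + 2)), which equals f(t).

An antiderivative is F(t) = sqrt(3)*sqrt(t**2 + 2) + exp(t) - 5*log(t - 3/2)/2.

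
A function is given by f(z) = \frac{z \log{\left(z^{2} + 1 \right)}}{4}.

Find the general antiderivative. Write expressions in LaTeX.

F(z) = \frac{z^{2} \log{\left(z^{2} + 1 \right)}}{8} - \frac{z^{2}}{8} + \frac{\log{\left(z^{2} + 1 \right)}}{8} + C

Whatever form F(z) takes, F'(z) = f(z) is non-negotiable.
Check: d/dz[\frac{z^{2} \log{\left(z^{2} + 1 \right)}}{8} - \frac{z^{2}}{8} + \frac{\log{\left(z^{2} + 1 \right)}}{8}] = \frac{z \log{\left(z^{2} + 1 \right)}}{4} = f(z).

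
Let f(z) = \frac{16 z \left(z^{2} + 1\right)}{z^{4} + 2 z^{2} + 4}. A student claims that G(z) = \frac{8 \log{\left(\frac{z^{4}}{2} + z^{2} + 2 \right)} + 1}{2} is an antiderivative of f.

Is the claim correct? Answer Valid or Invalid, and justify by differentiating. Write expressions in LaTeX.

d/dz[G] = \frac{16 z^{3} + 16 z}{z^{4} + 2 z^{2} + 4}
This equals f(z) exactly, so the claim holds.

Valid. The derivative of G reproduces f.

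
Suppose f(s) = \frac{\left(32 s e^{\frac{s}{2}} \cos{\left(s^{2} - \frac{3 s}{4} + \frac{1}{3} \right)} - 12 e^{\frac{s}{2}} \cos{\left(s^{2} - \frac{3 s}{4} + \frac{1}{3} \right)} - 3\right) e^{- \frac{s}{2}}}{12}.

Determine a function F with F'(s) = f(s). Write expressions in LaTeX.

Since d/ds undoes antidifferentiation here, F'(s) = f(s) is required of F(s).
Check: d/ds[\frac{\left(8 e^{\frac{s}{2}} \sin{\left(s^{2} - \frac{3 s}{4} + \frac{1}{3} \right)} + 3\right) e^{- \frac{s}{2}}}{6}] = \frac{\left(32 s e^{\frac{s}{2}} \cos{\left(s^{2} - \frac{3 s}{4} + \frac{1}{3} \right)} - 12 e^{\frac{s}{2}} \cos{\left(s^{2} - \frac{3 s}{4} + \frac{1}{3} \right)} - 3\right) e^{- \frac{s}{2}}}{12} = f(s).

An antiderivative is F(s) = \frac{\left(8 e^{\frac{s}{2}} \sin{\left(s^{2} - \frac{3 s}{4} + \frac{1}{3} \right)} + 3\right) e^{- \frac{s}{2}}}{6}.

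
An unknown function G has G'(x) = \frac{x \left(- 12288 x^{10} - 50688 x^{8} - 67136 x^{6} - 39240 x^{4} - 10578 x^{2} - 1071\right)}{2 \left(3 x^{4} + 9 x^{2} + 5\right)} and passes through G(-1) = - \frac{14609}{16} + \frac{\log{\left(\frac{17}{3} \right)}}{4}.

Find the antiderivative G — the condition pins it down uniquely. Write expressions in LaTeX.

G(x) = - 256 x^{8} - 384 x^{6} - 216 x^{4} - 54 x^{2} + \frac{\log{\left(x^{4} + 3 x^{2} + \frac{5}{3} \right)}}{4} - \frac{49}{16}

For G(x) to be correct, d/dx[G] must agree with the stated G'(x) identically.
A general antiderivative is - \left(- 4 x^{2} - \frac{3}{2}\right)^{4} + \frac{\log{\left(x^{4} + 3 x^{2} + \frac{5}{3} \right)}}{4} + C.
The condition gives C = - \frac{14609}{16} + \frac{\log{\left(\frac{17}{3} \right)}}{4} - (- \frac{14641}{16} + \frac{\log{\left(\frac{17}{3} \right)}}{4}) = 2.
So G(x) = - 256 x^{8} - 384 x^{6} - 216 x^{4} - 54 x^{2} + \frac{\log{\left(x^{4} + 3 x^{2} + \frac{5}{3} \right)}}{4} - \frac{49}{16}.
Check: d/dx[- 256 x^{8} - 384 x^{6} - 216 x^{4} - 54 x^{2} + \frac{\log{\left(x^{4} + 3 x^{2} + \frac{5}{3} \right)}}{4} - \frac{49}{16}] = \frac{- 12288 x^{11} - 50688 x^{9} - 67136 x^{7} - 39240 x^{5} - 10578 x^{3} - 1071 x}{6 x^{4} + 18 x^{2} + 10}, which equals G'(x).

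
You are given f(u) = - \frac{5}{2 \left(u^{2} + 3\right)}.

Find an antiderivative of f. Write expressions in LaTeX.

An antiderivative is F(u) = - \frac{5 \sqrt{3} \operatorname{atan}{\left(\frac{\sqrt{3} u}{3} \right)}}{6}.

Recover f(u) by differentiating a candidate F(u); any mismatch rules it out.
Check: d/du[- \frac{5 \sqrt{3} \operatorname{atan}{\left(\frac{\sqrt{3} u}{3} \right)}}{6}] = - \frac{5}{2 u^{2} + 6}, which equals f(u).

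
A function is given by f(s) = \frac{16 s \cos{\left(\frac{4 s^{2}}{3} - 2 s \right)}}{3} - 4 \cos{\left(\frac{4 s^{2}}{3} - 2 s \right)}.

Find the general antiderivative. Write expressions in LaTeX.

F(s) = 2 \sin{\left(\frac{4 s^{2}}{3} - 2 s \right)} + C

f matches the chain-rule pattern g'(h)*h' with inner function h(s) = \frac{4 s^{2}}{3} - 2 s; substituting u = h(s) collapses the integral.
Check: d/ds[2 \sin{\left(\frac{4 s^{2}}{3} - 2 s \right)}] = \frac{16 s \cos{\left(\frac{4 s^{2}}{3} - 2 s \right)}}{3} - 4 \cos{\left(\frac{4 s^{2}}{3} - 2 s \right)} = f(s).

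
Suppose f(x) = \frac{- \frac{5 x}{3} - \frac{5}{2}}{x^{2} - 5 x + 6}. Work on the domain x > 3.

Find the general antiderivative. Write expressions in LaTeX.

F(x) = - \frac{15 \log{\left(x - 3 \right)}}{2} + \frac{35 \log{\left(x - 2 \right)}}{6} + C

Factor the denominator (6 \left(x - 3\right) \left(x - 2\right)) and decompose: f = \frac{35}{6 \left(x - 2\right)} - \frac{15}{2 \left(x - 3\right)}; each piece integrates to a log, atan, or power term.
Check: d/dx[- \frac{15 \log{\left(x - 3 \right)}}{2} + \frac{35 \log{\left(x - 2 \right)}}{6}] = \frac{- 10 x - 15}{6 x^{2} - 30 x + 36}, which equals f(x).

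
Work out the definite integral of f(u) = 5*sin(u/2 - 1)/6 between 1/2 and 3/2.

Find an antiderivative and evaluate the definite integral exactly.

Antiderivative: F(u) = -5*cos(u/2 - 1)/3; value = -5*cos(1/4)/3 + 5*cos(3/4)/3

Recover f(u) by differentiating a candidate F(u); any mismatch rules it out.
F(u) = -5*cos(u/2 - 1)/3 is an antiderivative of f.
Check: d/du[-5*cos(u/2 - 1)/3] = 5*sin(u/2 - 1)/6 = f(u).
F(3/2) = -5*cos(1/4)/3; F(1/2) = -5*cos(3/4)/3.
Integral = F(3/2) - F(1/2) = -5*cos(1/4)/3 + 5*cos(3/4)/3.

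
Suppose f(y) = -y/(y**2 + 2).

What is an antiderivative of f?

f matches the chain-rule pattern g'(h)*h' with inner function h(y) = 3*y**2 + 6; substituting u = h(y) collapses the integral.
Check: d/dy[-log(3*y**2 + 6)/2] = -y/(y**2 + 2) = f(y).

An antiderivative is F(y) = -log(3*y**2 + 6)/2.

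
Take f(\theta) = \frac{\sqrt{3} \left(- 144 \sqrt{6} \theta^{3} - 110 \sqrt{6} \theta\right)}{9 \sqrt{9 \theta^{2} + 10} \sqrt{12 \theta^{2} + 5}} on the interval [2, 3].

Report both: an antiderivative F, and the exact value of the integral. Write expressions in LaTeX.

Recognize the product-rule pattern: f = u'v + uv' with u = - \frac{4 \sqrt{4 \theta^{2} + \frac{5}{3}}}{3}, v = \sqrt{\frac{3 \theta^{2}}{2} + \frac{5}{3}}, so integration by parts undoes it.
F(\theta) = - \frac{4 \sqrt{\frac{3 \theta^{2}}{2} + \frac{5}{3}} \sqrt{4 \theta^{2} + \frac{5}{3}}}{3} is an antiderivative of f.
Check: d/d\theta[- \frac{4 \sqrt{\frac{3 \theta^{2}}{2} + \frac{5}{3}} \sqrt{4 \theta^{2} + \frac{5}{3}}}{3}] = \frac{\sqrt{3} \left(- 144 \sqrt{6} \theta^{3} - 110 \sqrt{6} \theta\right)}{9 \sqrt{9 \theta^{2} + 10} \sqrt{12 \theta^{2} + 5}} = f(\theta).
F(3) = - \frac{2 \sqrt{20566}}{9}; F(2) = - \frac{4 \sqrt{1219}}{9}.
Integral = F(3) - F(2) = - \frac{2 \sqrt{20566}}{9} + \frac{4 \sqrt{1219}}{9}.

Antiderivative: F(\theta) = - \frac{4 \sqrt{\frac{3 \theta^{2}}{2} + \frac{5}{3}} \sqrt{4 \theta^{2} + \frac{5}{3}}}{3}; value = - \frac{2 \sqrt{20566}}{9} + \frac{4 \sqrt{1219}}{9}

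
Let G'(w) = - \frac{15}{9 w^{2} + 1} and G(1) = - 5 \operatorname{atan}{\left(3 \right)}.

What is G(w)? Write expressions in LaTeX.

Recover the given G'(w) by differentiating a candidate G(w); any mismatch rules it out.
A general antiderivative is - 5 \operatorname{atan}{\left(3 w \right)} + C.
The condition gives C = - 5 \operatorname{atan}{\left(3 \right)} - (- 5 \operatorname{atan}{\left(3 \right)}) = 0.
So G(w) = - 5 \operatorname{atan}{\left(3 w \right)}.
Check: d/dw[- 5 \operatorname{atan}{\left(3 w \right)}] = - \frac{15}{9 w^{2} + 1} = G'(w).

G(w) = - 5 \operatorname{atan}{\left(3 w \right)}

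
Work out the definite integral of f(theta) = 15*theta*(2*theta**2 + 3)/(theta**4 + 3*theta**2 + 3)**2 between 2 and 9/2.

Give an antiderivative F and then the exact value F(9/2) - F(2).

Antiderivative: F(theta) = -5/(2*(theta**4/3 + theta**2 + 1)); value = 35425/156674

The substitution u = theta**4/3 + theta**2 + 1 works: f is exactly (dF/du)*(du/dtheta) for that inner function.
F(theta) = -5/(2*(theta**4/3 + theta**2 + 1)) is an antiderivative of f.
Check: d/dtheta[-5/(2*(theta**4/3 + theta**2 + 1))] = (30*theta**3 + 45*theta)/(theta**8 + 6*theta**6 + 15*theta**4 + 18*theta**2 + 9), which equals f(theta).
F(9/2) = -40/2527; F(2) = -15/62.
Integral = F(9/2) - F(2) = 35425/156674.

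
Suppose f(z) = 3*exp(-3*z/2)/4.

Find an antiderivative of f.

An antiderivative is F(z) = -exp(-3*z/2)/2.

Recover f(z) by differentiating a candidate F(z); any mismatch rules it out.
Check: d/dz[-exp(-3*z/2)/2] = 3*exp(-3*z/2)/4 = f(z).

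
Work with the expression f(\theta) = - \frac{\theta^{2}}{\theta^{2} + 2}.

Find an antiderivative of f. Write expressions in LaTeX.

Any candidate F(\theta) must reproduce f(\theta) exactly when differentiated.
Check: d/d\theta[- \theta + \sqrt{2} \operatorname{atan}{\left(\frac{\sqrt{2} \theta}{2} \right)}] = - \frac{\theta^{2}}{\theta^{2} + 2} = f(\theta).

An antiderivative is F(\theta) = - \theta + \sqrt{2} \operatorname{atan}{\left(\frac{\sqrt{2} \theta}{2} \right)}.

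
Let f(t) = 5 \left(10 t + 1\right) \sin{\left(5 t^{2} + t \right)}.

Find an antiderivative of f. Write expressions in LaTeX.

f matches the chain-rule pattern g'(h)*h' with inner function h(t) = 5 t^{2} + t; substituting u = h(t) collapses the integral.
Check: d/dt[- 5 \cos{\left(5 t^{2} + t \right)}] = 50 t \sin{\left(5 t^{2} + t \right)} + 5 \sin{\left(5 t^{2} + t \right)}, which equals f(t).

An antiderivative is F(t) = - 5 \cos{\left(5 t^{2} + t \right)}.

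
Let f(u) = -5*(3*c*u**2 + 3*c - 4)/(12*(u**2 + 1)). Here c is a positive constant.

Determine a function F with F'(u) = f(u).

An antiderivative is F(u) = -5*c*u/4 + 5*atan(u)/3.

Any candidate F(u) must reproduce f(u) exactly when differentiated.
Check: d/du[-5*c*u/4 + 5*atan(u)/3] = (-15*c*u**2 - 15*c + 20)/(12*u**2 + 12), which equals f(u).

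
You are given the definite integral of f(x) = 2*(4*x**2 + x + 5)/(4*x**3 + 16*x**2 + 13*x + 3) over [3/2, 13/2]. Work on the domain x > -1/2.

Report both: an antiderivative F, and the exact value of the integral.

Antiderivative: F(x) = -26*log(x + 1/2)/25 + 76*log(x + 3)/25 - 11/(10*x + 5); value = -76*log(9/2)/25 - 26*log(7)/25 + 11/28 + 26*log(2)/25 + 76*log(19/2)/25

Factor the denominator ((x + 3)*(2*x + 1)**2) and decompose: f = -52/(25*(2*x + 1)) + 22/(5*(2*x + 1)**2) + 76/(25*(x + 3)); each piece integrates to a log, atan, or power term.
F(x) = -26*log(x + 1/2)/25 + 76*log(x + 3)/25 - 11/(10*x + 5) is an antiderivative of f.
Check: d/dx[-26*log(x + 1/2)/25 + 76*log(x + 3)/25 - 11/(10*x + 5)] = (8*x**2 + 2*x + 10)/(4*x**3 + 16*x**2 + 13*x + 3), which equals f(x).
F(13/2) = -26*log(7)/25 - 11/70 + 76*log(19/2)/25; F(3/2) = -26*log(2)/25 - 11/20 + 76*log(9/2)/25.
Integral = F(13/2) - F(3/2) = -76*log(9/2)/25 - 26*log(7)/25 + 11/28 + 26*log(2)/25 + 76*log(19/2)/25.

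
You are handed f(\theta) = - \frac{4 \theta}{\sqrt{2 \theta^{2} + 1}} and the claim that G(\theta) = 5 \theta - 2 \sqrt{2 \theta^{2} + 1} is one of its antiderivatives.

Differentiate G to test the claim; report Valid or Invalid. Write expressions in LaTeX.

d/d\theta[G] = \frac{- 4 \theta + 5 \sqrt{2 \theta^{2} + 1}}{\sqrt{2 \theta^{2} + 1}}
d/d\theta[G] - f(\theta) = 5 != 0.

Invalid: d/d\theta[G] - f = 5, which is not 0.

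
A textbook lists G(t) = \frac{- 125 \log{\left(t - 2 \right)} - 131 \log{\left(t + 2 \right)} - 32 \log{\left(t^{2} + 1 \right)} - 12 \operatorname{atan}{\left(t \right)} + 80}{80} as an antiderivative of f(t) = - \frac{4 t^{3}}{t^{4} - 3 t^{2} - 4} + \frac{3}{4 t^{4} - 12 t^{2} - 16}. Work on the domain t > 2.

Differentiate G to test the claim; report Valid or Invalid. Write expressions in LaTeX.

d/dt[G] = \frac{3 - 16 t^{3}}{4 t^{4} - 12 t^{2} - 16}
This equals f(t) exactly, so the claim holds.

Valid - differentiating G returns exactly f.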